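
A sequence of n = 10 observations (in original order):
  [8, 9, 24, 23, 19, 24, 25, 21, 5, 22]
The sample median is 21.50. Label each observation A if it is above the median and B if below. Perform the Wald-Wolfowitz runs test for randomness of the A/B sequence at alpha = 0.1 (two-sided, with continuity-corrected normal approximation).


Step 1: Compute median = 21.50; label A = above, B = below.
Labels in order: BBAABAABBA  (n_A = 5, n_B = 5)
Step 2: Count runs R = 6.
Step 3: Under H0 (random ordering), E[R] = 2*n_A*n_B/(n_A+n_B) + 1 = 2*5*5/10 + 1 = 6.0000.
        Var[R] = 2*n_A*n_B*(2*n_A*n_B - n_A - n_B) / ((n_A+n_B)^2 * (n_A+n_B-1)) = 2000/900 = 2.2222.
        SD[R] = 1.4907.
Step 4: R = E[R], so z = 0 with no continuity correction.
Step 5: Two-sided p-value via normal approximation = 2*(1 - Phi(|z|)) = 1.000000.
Step 6: alpha = 0.1. fail to reject H0.

R = 6, z = 0.0000, p = 1.000000, fail to reject H0.


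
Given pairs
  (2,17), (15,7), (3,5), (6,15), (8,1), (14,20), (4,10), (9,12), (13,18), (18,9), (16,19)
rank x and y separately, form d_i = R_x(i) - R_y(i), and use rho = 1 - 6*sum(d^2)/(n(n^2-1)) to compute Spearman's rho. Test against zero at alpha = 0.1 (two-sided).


Step 1: Rank x and y separately (midranks; no ties here).
rank(x): 2->1, 15->9, 3->2, 6->4, 8->5, 14->8, 4->3, 9->6, 13->7, 18->11, 16->10
rank(y): 17->8, 7->3, 5->2, 15->7, 1->1, 20->11, 10->5, 12->6, 18->9, 9->4, 19->10
Step 2: d_i = R_x(i) - R_y(i); compute d_i^2.
  (1-8)^2=49, (9-3)^2=36, (2-2)^2=0, (4-7)^2=9, (5-1)^2=16, (8-11)^2=9, (3-5)^2=4, (6-6)^2=0, (7-9)^2=4, (11-4)^2=49, (10-10)^2=0
sum(d^2) = 176.
Step 3: rho = 1 - 6*176 / (11*(11^2 - 1)) = 1 - 1056/1320 = 0.200000.
Step 4: Under H0, t = rho * sqrt((n-2)/(1-rho^2)) = 0.6124 ~ t(9).
Step 5: Two-sided p-value from the t-distribution with 9 df = 0.555445.
Step 6: alpha = 0.1. fail to reject H0.

rho = 0.2000, p = 0.555445, fail to reject H0 at alpha = 0.1.


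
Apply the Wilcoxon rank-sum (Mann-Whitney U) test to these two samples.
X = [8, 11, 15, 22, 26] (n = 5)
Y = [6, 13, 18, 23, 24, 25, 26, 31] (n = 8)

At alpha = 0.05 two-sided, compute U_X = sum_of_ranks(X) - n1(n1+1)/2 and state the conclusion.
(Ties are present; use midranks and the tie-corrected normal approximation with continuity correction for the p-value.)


Step 1: Combine and sort all 13 observations; assign midranks.
sorted (value, group): (6,Y), (8,X), (11,X), (13,Y), (15,X), (18,Y), (22,X), (23,Y), (24,Y), (25,Y), (26,X), (26,Y), (31,Y)
ranks: 6->1, 8->2, 11->3, 13->4, 15->5, 18->6, 22->7, 23->8, 24->9, 25->10, 26->11.5, 26->11.5, 31->13
Step 2: Rank sum for X: R1 = 2 + 3 + 5 + 7 + 11.5 = 28.5.
Step 3: U_X = R1 - n1(n1+1)/2 = 28.5 - 5*6/2 = 28.5 - 15 = 13.5.
       U_Y = n1*n2 - U_X = 40 - 13.5 = 26.5.
Step 4: Ties are present, so use the tie-corrected normal approximation (with continuity correction) for the p-value.
Step 5: p-value = 0.379120; compare to alpha = 0.05. fail to reject H0.

U_X = 13.5, p = 0.379120, fail to reject H0 at alpha = 0.05.


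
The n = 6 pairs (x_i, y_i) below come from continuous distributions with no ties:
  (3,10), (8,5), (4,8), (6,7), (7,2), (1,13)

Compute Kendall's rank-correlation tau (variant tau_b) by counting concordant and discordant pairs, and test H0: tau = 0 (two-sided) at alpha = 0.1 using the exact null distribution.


Step 1: Enumerate the 15 unordered pairs (i,j) with i<j and classify each by sign(x_j-x_i) * sign(y_j-y_i).
  (1,2):dx=+5,dy=-5->D; (1,3):dx=+1,dy=-2->D; (1,4):dx=+3,dy=-3->D; (1,5):dx=+4,dy=-8->D
  (1,6):dx=-2,dy=+3->D; (2,3):dx=-4,dy=+3->D; (2,4):dx=-2,dy=+2->D; (2,5):dx=-1,dy=-3->C
  (2,6):dx=-7,dy=+8->D; (3,4):dx=+2,dy=-1->D; (3,5):dx=+3,dy=-6->D; (3,6):dx=-3,dy=+5->D
  (4,5):dx=+1,dy=-5->D; (4,6):dx=-5,dy=+6->D; (5,6):dx=-6,dy=+11->D
Step 2: C = 1, D = 14, total pairs = 15.
Step 3: tau = (C - D)/(n(n-1)/2) = (1 - 14)/15 = -0.866667.
Step 4: Exact two-sided p-value (enumerate n! = 720 permutations of y under H0): p = 0.016667.
Step 5: alpha = 0.1. reject H0.

tau_b = -0.8667 (C=1, D=14), p = 0.016667, reject H0.


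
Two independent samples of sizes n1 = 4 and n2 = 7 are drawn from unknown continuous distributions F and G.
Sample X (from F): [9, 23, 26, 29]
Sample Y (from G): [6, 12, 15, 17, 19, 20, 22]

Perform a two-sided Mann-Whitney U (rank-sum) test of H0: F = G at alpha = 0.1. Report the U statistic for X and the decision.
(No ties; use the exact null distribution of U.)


Step 1: Combine and sort all 11 observations; assign midranks.
sorted (value, group): (6,Y), (9,X), (12,Y), (15,Y), (17,Y), (19,Y), (20,Y), (22,Y), (23,X), (26,X), (29,X)
ranks: 6->1, 9->2, 12->3, 15->4, 17->5, 19->6, 20->7, 22->8, 23->9, 26->10, 29->11
Step 2: Rank sum for X: R1 = 2 + 9 + 10 + 11 = 32.
Step 3: U_X = R1 - n1(n1+1)/2 = 32 - 4*5/2 = 32 - 10 = 22.
       U_Y = n1*n2 - U_X = 28 - 22 = 6.
Step 4: No ties, so the exact null distribution of U (based on enumerating the C(11,4) = 330 equally likely rank assignments) gives the two-sided p-value.
Step 5: p-value = 0.163636; compare to alpha = 0.1. fail to reject H0.

U_X = 22, p = 0.163636, fail to reject H0 at alpha = 0.1.


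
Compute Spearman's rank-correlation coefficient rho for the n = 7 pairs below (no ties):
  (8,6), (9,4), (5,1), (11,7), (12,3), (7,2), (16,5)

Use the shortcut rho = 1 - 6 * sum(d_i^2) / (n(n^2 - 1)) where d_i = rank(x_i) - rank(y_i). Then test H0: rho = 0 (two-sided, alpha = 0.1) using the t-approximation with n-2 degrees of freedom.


Step 1: Rank x and y separately (midranks; no ties here).
rank(x): 8->3, 9->4, 5->1, 11->5, 12->6, 7->2, 16->7
rank(y): 6->6, 4->4, 1->1, 7->7, 3->3, 2->2, 5->5
Step 2: d_i = R_x(i) - R_y(i); compute d_i^2.
  (3-6)^2=9, (4-4)^2=0, (1-1)^2=0, (5-7)^2=4, (6-3)^2=9, (2-2)^2=0, (7-5)^2=4
sum(d^2) = 26.
Step 3: rho = 1 - 6*26 / (7*(7^2 - 1)) = 1 - 156/336 = 0.535714.
Step 4: Under H0, t = rho * sqrt((n-2)/(1-rho^2)) = 1.4186 ~ t(5).
Step 5: Two-sided p-value from the t-distribution with 5 df = 0.215217.
Step 6: alpha = 0.1. fail to reject H0.

rho = 0.5357, p = 0.215217, fail to reject H0 at alpha = 0.1.


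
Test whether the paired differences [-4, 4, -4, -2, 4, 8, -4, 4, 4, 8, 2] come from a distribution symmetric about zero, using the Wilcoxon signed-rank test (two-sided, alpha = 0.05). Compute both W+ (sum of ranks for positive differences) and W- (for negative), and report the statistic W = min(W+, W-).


Step 1: Drop any zero differences (none here) and take |d_i|.
|d| = [4, 4, 4, 2, 4, 8, 4, 4, 4, 8, 2]
Step 2: Midrank |d_i| (ties get averaged ranks).
ranks: |4|->6, |4|->6, |4|->6, |2|->1.5, |4|->6, |8|->10.5, |4|->6, |4|->6, |4|->6, |8|->10.5, |2|->1.5
Step 3: Attach original signs; sum ranks with positive sign and with negative sign.
W+ = 6 + 6 + 10.5 + 6 + 6 + 10.5 + 1.5 = 46.5
W- = 6 + 6 + 1.5 + 6 = 19.5
(Check: W+ + W- = 66 should equal n(n+1)/2 = 66.)
Step 4: Test statistic W = min(W+, W-) = 19.5.
Step 5: Ties in |d|, so use the tie-corrected normal approximation.
        E[W] = n(n+1)/4 = 11*12/4 = 33.
        Tie groups: |d|=2 (t=2), |d|=4 (t=7), |d|=8 (t=2); sum(t^3 - t) = 348.
        Var[W] = n(n+1)(2n+1)/24 - sum(t^3-t)/48 = 3036/24 - 348/48 = 119.25.
        z = (W - E[W]) / sqrt(Var[W]) = (19.5 - 33) / 10.9202 = -1.2362.
        Two-sided p = 2*Phi(z) = 0.216367.
Step 6: alpha = 0.05. fail to reject H0.

W+ = 46.5, W- = 19.5, W = min = 19.5, p = 0.216367, fail to reject H0.


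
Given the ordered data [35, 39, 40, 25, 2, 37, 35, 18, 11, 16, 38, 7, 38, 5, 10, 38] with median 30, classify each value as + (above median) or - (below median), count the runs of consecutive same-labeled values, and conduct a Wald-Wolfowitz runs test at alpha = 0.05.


Step 1: Compute median = 30; label A = above, B = below.
Labels in order: AAABBAABBBABABBA  (n_A = 8, n_B = 8)
Step 2: Count runs R = 9.
Step 3: Under H0 (random ordering), E[R] = 2*n_A*n_B/(n_A+n_B) + 1 = 2*8*8/16 + 1 = 9.0000.
        Var[R] = 2*n_A*n_B*(2*n_A*n_B - n_A - n_B) / ((n_A+n_B)^2 * (n_A+n_B-1)) = 14336/3840 = 3.7333.
        SD[R] = 1.9322.
Step 4: R = E[R], so z = 0 with no continuity correction.
Step 5: Two-sided p-value via normal approximation = 2*(1 - Phi(|z|)) = 1.000000.
Step 6: alpha = 0.05. fail to reject H0.

R = 9, z = 0.0000, p = 1.000000, fail to reject H0.


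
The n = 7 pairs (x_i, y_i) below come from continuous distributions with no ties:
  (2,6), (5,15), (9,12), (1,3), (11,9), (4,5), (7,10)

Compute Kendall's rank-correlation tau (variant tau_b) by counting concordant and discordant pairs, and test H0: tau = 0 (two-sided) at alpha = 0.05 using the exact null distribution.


Step 1: Enumerate the 21 unordered pairs (i,j) with i<j and classify each by sign(x_j-x_i) * sign(y_j-y_i).
  (1,2):dx=+3,dy=+9->C; (1,3):dx=+7,dy=+6->C; (1,4):dx=-1,dy=-3->C; (1,5):dx=+9,dy=+3->C
  (1,6):dx=+2,dy=-1->D; (1,7):dx=+5,dy=+4->C; (2,3):dx=+4,dy=-3->D; (2,4):dx=-4,dy=-12->C
  (2,5):dx=+6,dy=-6->D; (2,6):dx=-1,dy=-10->C; (2,7):dx=+2,dy=-5->D; (3,4):dx=-8,dy=-9->C
  (3,5):dx=+2,dy=-3->D; (3,6):dx=-5,dy=-7->C; (3,7):dx=-2,dy=-2->C; (4,5):dx=+10,dy=+6->C
  (4,6):dx=+3,dy=+2->C; (4,7):dx=+6,dy=+7->C; (5,6):dx=-7,dy=-4->C; (5,7):dx=-4,dy=+1->D
  (6,7):dx=+3,dy=+5->C
Step 2: C = 15, D = 6, total pairs = 21.
Step 3: tau = (C - D)/(n(n-1)/2) = (15 - 6)/21 = 0.428571.
Step 4: Exact two-sided p-value (enumerate n! = 5040 permutations of y under H0): p = 0.238889.
Step 5: alpha = 0.05. fail to reject H0.

tau_b = 0.4286 (C=15, D=6), p = 0.238889, fail to reject H0.


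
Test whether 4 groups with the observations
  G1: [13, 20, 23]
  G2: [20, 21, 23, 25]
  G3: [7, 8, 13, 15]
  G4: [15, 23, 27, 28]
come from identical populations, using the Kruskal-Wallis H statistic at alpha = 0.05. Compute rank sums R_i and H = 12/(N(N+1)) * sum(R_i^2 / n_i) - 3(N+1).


Step 1: Combine all N = 15 observations and assign midranks.
sorted (value, group, rank): (7,G3,1), (8,G3,2), (13,G1,3.5), (13,G3,3.5), (15,G3,5.5), (15,G4,5.5), (20,G1,7.5), (20,G2,7.5), (21,G2,9), (23,G1,11), (23,G2,11), (23,G4,11), (25,G2,13), (27,G4,14), (28,G4,15)
Step 2: Sum ranks within each group.
R_1 = 22 (n_1 = 3)
R_2 = 40.5 (n_2 = 4)
R_3 = 12 (n_3 = 4)
R_4 = 45.5 (n_4 = 4)
Step 3: H = 12/(N(N+1)) * sum(R_i^2/n_i) - 3(N+1)
     = 12/(15*16) * (22^2/3 + 40.5^2/4 + 12^2/4 + 45.5^2/4) - 3*16
     = 0.050000 * 1124.96 - 48
     = 8.247917.
Step 4: Ties present; correction factor C = 1 - 42/(15^3 - 15) = 0.987500. Corrected H = 8.247917 / 0.987500 = 8.352321.
Step 5: Under H0, H ~ chi^2(3); p-value = 0.039265.
Step 6: alpha = 0.05. reject H0.

H = 8.3523, df = 3, p = 0.039265, reject H0.


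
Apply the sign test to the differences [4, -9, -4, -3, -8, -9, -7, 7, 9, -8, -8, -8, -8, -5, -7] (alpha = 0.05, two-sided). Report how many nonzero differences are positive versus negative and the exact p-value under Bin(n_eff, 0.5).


Step 1: Discard zero differences. Original n = 15; n_eff = number of nonzero differences = 15.
Nonzero differences (with sign): +4, -9, -4, -3, -8, -9, -7, +7, +9, -8, -8, -8, -8, -5, -7
Step 2: Count signs: positive = 3, negative = 12.
Step 3: Under H0: P(positive) = 0.5, so the number of positives S ~ Bin(15, 0.5).
Step 4: Two-sided exact p-value = sum of Bin(15,0.5) probabilities at or below the observed probability = 0.035156.
Step 5: alpha = 0.05. reject H0.

n_eff = 15, pos = 3, neg = 12, p = 0.035156, reject H0.


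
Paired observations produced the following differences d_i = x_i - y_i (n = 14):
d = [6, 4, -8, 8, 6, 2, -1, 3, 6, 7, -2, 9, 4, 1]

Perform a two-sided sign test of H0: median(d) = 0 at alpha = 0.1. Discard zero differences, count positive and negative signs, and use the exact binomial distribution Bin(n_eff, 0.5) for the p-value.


Step 1: Discard zero differences. Original n = 14; n_eff = number of nonzero differences = 14.
Nonzero differences (with sign): +6, +4, -8, +8, +6, +2, -1, +3, +6, +7, -2, +9, +4, +1
Step 2: Count signs: positive = 11, negative = 3.
Step 3: Under H0: P(positive) = 0.5, so the number of positives S ~ Bin(14, 0.5).
Step 4: Two-sided exact p-value = sum of Bin(14,0.5) probabilities at or below the observed probability = 0.057373.
Step 5: alpha = 0.1. reject H0.

n_eff = 14, pos = 11, neg = 3, p = 0.057373, reject H0.


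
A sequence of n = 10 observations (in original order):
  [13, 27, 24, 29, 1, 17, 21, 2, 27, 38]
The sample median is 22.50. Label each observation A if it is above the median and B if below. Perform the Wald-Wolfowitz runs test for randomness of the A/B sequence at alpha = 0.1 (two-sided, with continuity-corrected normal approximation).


Step 1: Compute median = 22.50; label A = above, B = below.
Labels in order: BAAABBBBAA  (n_A = 5, n_B = 5)
Step 2: Count runs R = 4.
Step 3: Under H0 (random ordering), E[R] = 2*n_A*n_B/(n_A+n_B) + 1 = 2*5*5/10 + 1 = 6.0000.
        Var[R] = 2*n_A*n_B*(2*n_A*n_B - n_A - n_B) / ((n_A+n_B)^2 * (n_A+n_B-1)) = 2000/900 = 2.2222.
        SD[R] = 1.4907.
Step 4: Continuity-corrected z = (R + 0.5 - E[R]) / SD[R] = (4 + 0.5 - 6.0000) / 1.4907 = -1.0062.
Step 5: Two-sided p-value via normal approximation = 2*(1 - Phi(|z|)) = 0.314305.
Step 6: alpha = 0.1. fail to reject H0.

R = 4, z = -1.0062, p = 0.314305, fail to reject H0.


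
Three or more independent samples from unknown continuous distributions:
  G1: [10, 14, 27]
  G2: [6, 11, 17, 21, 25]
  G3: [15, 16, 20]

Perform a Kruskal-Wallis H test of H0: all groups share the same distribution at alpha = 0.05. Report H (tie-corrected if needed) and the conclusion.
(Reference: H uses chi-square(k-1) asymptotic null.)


Step 1: Combine all N = 11 observations and assign midranks.
sorted (value, group, rank): (6,G2,1), (10,G1,2), (11,G2,3), (14,G1,4), (15,G3,5), (16,G3,6), (17,G2,7), (20,G3,8), (21,G2,9), (25,G2,10), (27,G1,11)
Step 2: Sum ranks within each group.
R_1 = 17 (n_1 = 3)
R_2 = 30 (n_2 = 5)
R_3 = 19 (n_3 = 3)
Step 3: H = 12/(N(N+1)) * sum(R_i^2/n_i) - 3(N+1)
     = 12/(11*12) * (17^2/3 + 30^2/5 + 19^2/3) - 3*12
     = 0.090909 * 396.667 - 36
     = 0.060606.
Step 4: No ties, so H is used without correction.
Step 5: Under H0, H ~ chi^2(2); p-value = 0.970152.
Step 6: alpha = 0.05. fail to reject H0.

H = 0.0606, df = 2, p = 0.970152, fail to reject H0.


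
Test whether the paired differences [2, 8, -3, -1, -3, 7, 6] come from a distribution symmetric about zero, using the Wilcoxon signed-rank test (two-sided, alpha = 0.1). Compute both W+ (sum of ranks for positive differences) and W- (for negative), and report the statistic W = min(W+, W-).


Step 1: Drop any zero differences (none here) and take |d_i|.
|d| = [2, 8, 3, 1, 3, 7, 6]
Step 2: Midrank |d_i| (ties get averaged ranks).
ranks: |2|->2, |8|->7, |3|->3.5, |1|->1, |3|->3.5, |7|->6, |6|->5
Step 3: Attach original signs; sum ranks with positive sign and with negative sign.
W+ = 2 + 7 + 6 + 5 = 20
W- = 3.5 + 1 + 3.5 = 8
(Check: W+ + W- = 28 should equal n(n+1)/2 = 28.)
Step 4: Test statistic W = min(W+, W-) = 8.
Step 5: Ties in |d|, so use the tie-corrected normal approximation.
        E[W] = n(n+1)/4 = 7*8/4 = 14.
        Tie groups: |d|=3 (t=2); sum(t^3 - t) = 6.
        Var[W] = n(n+1)(2n+1)/24 - sum(t^3-t)/48 = 840/24 - 6/48 = 34.875.
        z = (W - E[W]) / sqrt(Var[W]) = (8 - 14) / 5.9055 = -1.0160.
        Two-sided p = 2*Phi(z) = 0.309629.
Step 6: alpha = 0.1. fail to reject H0.

W+ = 20, W- = 8, W = min = 8, p = 0.309629, fail to reject H0.


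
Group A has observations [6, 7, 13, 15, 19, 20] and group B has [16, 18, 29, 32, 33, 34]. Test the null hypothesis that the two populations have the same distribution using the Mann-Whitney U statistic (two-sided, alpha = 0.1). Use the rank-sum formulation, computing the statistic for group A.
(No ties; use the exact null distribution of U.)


Step 1: Combine and sort all 12 observations; assign midranks.
sorted (value, group): (6,X), (7,X), (13,X), (15,X), (16,Y), (18,Y), (19,X), (20,X), (29,Y), (32,Y), (33,Y), (34,Y)
ranks: 6->1, 7->2, 13->3, 15->4, 16->5, 18->6, 19->7, 20->8, 29->9, 32->10, 33->11, 34->12
Step 2: Rank sum for X: R1 = 1 + 2 + 3 + 4 + 7 + 8 = 25.
Step 3: U_X = R1 - n1(n1+1)/2 = 25 - 6*7/2 = 25 - 21 = 4.
       U_Y = n1*n2 - U_X = 36 - 4 = 32.
Step 4: No ties, so the exact null distribution of U (based on enumerating the C(12,6) = 924 equally likely rank assignments) gives the two-sided p-value.
Step 5: p-value = 0.025974; compare to alpha = 0.1. reject H0.

U_X = 4, p = 0.025974, reject H0 at alpha = 0.1.


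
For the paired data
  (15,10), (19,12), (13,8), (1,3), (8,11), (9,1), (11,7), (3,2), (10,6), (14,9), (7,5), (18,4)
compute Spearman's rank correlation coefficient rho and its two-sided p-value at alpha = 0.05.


Step 1: Rank x and y separately (midranks; no ties here).
rank(x): 15->10, 19->12, 13->8, 1->1, 8->4, 9->5, 11->7, 3->2, 10->6, 14->9, 7->3, 18->11
rank(y): 10->10, 12->12, 8->8, 3->3, 11->11, 1->1, 7->7, 2->2, 6->6, 9->9, 5->5, 4->4
Step 2: d_i = R_x(i) - R_y(i); compute d_i^2.
  (10-10)^2=0, (12-12)^2=0, (8-8)^2=0, (1-3)^2=4, (4-11)^2=49, (5-1)^2=16, (7-7)^2=0, (2-2)^2=0, (6-6)^2=0, (9-9)^2=0, (3-5)^2=4, (11-4)^2=49
sum(d^2) = 122.
Step 3: rho = 1 - 6*122 / (12*(12^2 - 1)) = 1 - 732/1716 = 0.573427.
Step 4: Under H0, t = rho * sqrt((n-2)/(1-rho^2)) = 2.2134 ~ t(10).
Step 5: Two-sided p-value from the t-distribution with 10 df = 0.051266.
Step 6: alpha = 0.05. fail to reject H0.

rho = 0.5734, p = 0.051266, fail to reject H0 at alpha = 0.05.


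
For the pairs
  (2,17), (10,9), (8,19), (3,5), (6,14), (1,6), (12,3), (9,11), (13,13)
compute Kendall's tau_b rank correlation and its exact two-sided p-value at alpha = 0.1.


Step 1: Enumerate the 36 unordered pairs (i,j) with i<j and classify each by sign(x_j-x_i) * sign(y_j-y_i).
  (1,2):dx=+8,dy=-8->D; (1,3):dx=+6,dy=+2->C; (1,4):dx=+1,dy=-12->D; (1,5):dx=+4,dy=-3->D
  (1,6):dx=-1,dy=-11->C; (1,7):dx=+10,dy=-14->D; (1,8):dx=+7,dy=-6->D; (1,9):dx=+11,dy=-4->D
  (2,3):dx=-2,dy=+10->D; (2,4):dx=-7,dy=-4->C; (2,5):dx=-4,dy=+5->D; (2,6):dx=-9,dy=-3->C
  (2,7):dx=+2,dy=-6->D; (2,8):dx=-1,dy=+2->D; (2,9):dx=+3,dy=+4->C; (3,4):dx=-5,dy=-14->C
  (3,5):dx=-2,dy=-5->C; (3,6):dx=-7,dy=-13->C; (3,7):dx=+4,dy=-16->D; (3,8):dx=+1,dy=-8->D
  (3,9):dx=+5,dy=-6->D; (4,5):dx=+3,dy=+9->C; (4,6):dx=-2,dy=+1->D; (4,7):dx=+9,dy=-2->D
  (4,8):dx=+6,dy=+6->C; (4,9):dx=+10,dy=+8->C; (5,6):dx=-5,dy=-8->C; (5,7):dx=+6,dy=-11->D
  (5,8):dx=+3,dy=-3->D; (5,9):dx=+7,dy=-1->D; (6,7):dx=+11,dy=-3->D; (6,8):dx=+8,dy=+5->C
  (6,9):dx=+12,dy=+7->C; (7,8):dx=-3,dy=+8->D; (7,9):dx=+1,dy=+10->C; (8,9):dx=+4,dy=+2->C
Step 2: C = 16, D = 20, total pairs = 36.
Step 3: tau = (C - D)/(n(n-1)/2) = (16 - 20)/36 = -0.111111.
Step 4: Exact two-sided p-value (enumerate n! = 362880 permutations of y under H0): p = 0.761414.
Step 5: alpha = 0.1. fail to reject H0.

tau_b = -0.1111 (C=16, D=20), p = 0.761414, fail to reject H0.


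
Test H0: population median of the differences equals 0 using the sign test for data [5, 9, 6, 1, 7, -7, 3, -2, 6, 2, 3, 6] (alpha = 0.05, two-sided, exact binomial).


Step 1: Discard zero differences. Original n = 12; n_eff = number of nonzero differences = 12.
Nonzero differences (with sign): +5, +9, +6, +1, +7, -7, +3, -2, +6, +2, +3, +6
Step 2: Count signs: positive = 10, negative = 2.
Step 3: Under H0: P(positive) = 0.5, so the number of positives S ~ Bin(12, 0.5).
Step 4: Two-sided exact p-value = sum of Bin(12,0.5) probabilities at or below the observed probability = 0.038574.
Step 5: alpha = 0.05. reject H0.

n_eff = 12, pos = 10, neg = 2, p = 0.038574, reject H0.


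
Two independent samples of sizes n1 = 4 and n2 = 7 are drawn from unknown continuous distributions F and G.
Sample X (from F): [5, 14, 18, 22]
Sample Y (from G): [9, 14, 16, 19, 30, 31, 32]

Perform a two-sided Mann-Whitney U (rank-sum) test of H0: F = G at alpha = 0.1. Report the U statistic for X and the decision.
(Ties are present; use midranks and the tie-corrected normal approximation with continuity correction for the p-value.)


Step 1: Combine and sort all 11 observations; assign midranks.
sorted (value, group): (5,X), (9,Y), (14,X), (14,Y), (16,Y), (18,X), (19,Y), (22,X), (30,Y), (31,Y), (32,Y)
ranks: 5->1, 9->2, 14->3.5, 14->3.5, 16->5, 18->6, 19->7, 22->8, 30->9, 31->10, 32->11
Step 2: Rank sum for X: R1 = 1 + 3.5 + 6 + 8 = 18.5.
Step 3: U_X = R1 - n1(n1+1)/2 = 18.5 - 4*5/2 = 18.5 - 10 = 8.5.
       U_Y = n1*n2 - U_X = 28 - 8.5 = 19.5.
Step 4: Ties are present, so use the tie-corrected normal approximation (with continuity correction) for the p-value.
Step 5: p-value = 0.343605; compare to alpha = 0.1. fail to reject H0.

U_X = 8.5, p = 0.343605, fail to reject H0 at alpha = 0.1.


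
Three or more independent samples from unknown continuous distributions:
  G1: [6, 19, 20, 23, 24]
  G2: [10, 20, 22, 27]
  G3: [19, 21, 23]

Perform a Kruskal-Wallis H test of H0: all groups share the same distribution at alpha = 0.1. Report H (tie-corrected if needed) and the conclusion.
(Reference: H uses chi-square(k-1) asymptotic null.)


Step 1: Combine all N = 12 observations and assign midranks.
sorted (value, group, rank): (6,G1,1), (10,G2,2), (19,G1,3.5), (19,G3,3.5), (20,G1,5.5), (20,G2,5.5), (21,G3,7), (22,G2,8), (23,G1,9.5), (23,G3,9.5), (24,G1,11), (27,G2,12)
Step 2: Sum ranks within each group.
R_1 = 30.5 (n_1 = 5)
R_2 = 27.5 (n_2 = 4)
R_3 = 20 (n_3 = 3)
Step 3: H = 12/(N(N+1)) * sum(R_i^2/n_i) - 3(N+1)
     = 12/(12*13) * (30.5^2/5 + 27.5^2/4 + 20^2/3) - 3*13
     = 0.076923 * 508.446 - 39
     = 0.111218.
Step 4: Ties present; correction factor C = 1 - 18/(12^3 - 12) = 0.989510. Corrected H = 0.111218 / 0.989510 = 0.112397.
Step 5: Under H0, H ~ chi^2(2); p-value = 0.945351.
Step 6: alpha = 0.1. fail to reject H0.

H = 0.1124, df = 2, p = 0.945351, fail to reject H0.


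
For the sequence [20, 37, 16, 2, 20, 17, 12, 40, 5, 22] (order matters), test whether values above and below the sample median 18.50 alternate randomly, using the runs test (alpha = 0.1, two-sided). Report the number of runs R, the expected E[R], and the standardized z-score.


Step 1: Compute median = 18.50; label A = above, B = below.
Labels in order: AABBABBABA  (n_A = 5, n_B = 5)
Step 2: Count runs R = 7.
Step 3: Under H0 (random ordering), E[R] = 2*n_A*n_B/(n_A+n_B) + 1 = 2*5*5/10 + 1 = 6.0000.
        Var[R] = 2*n_A*n_B*(2*n_A*n_B - n_A - n_B) / ((n_A+n_B)^2 * (n_A+n_B-1)) = 2000/900 = 2.2222.
        SD[R] = 1.4907.
Step 4: Continuity-corrected z = (R - 0.5 - E[R]) / SD[R] = (7 - 0.5 - 6.0000) / 1.4907 = 0.3354.
Step 5: Two-sided p-value via normal approximation = 2*(1 - Phi(|z|)) = 0.737316.
Step 6: alpha = 0.1. fail to reject H0.

R = 7, z = 0.3354, p = 0.737316, fail to reject H0.


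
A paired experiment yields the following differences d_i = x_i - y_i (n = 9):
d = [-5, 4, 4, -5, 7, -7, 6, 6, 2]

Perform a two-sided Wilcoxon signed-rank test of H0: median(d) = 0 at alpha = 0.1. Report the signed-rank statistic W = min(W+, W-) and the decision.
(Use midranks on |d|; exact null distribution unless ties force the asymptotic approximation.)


Step 1: Drop any zero differences (none here) and take |d_i|.
|d| = [5, 4, 4, 5, 7, 7, 6, 6, 2]
Step 2: Midrank |d_i| (ties get averaged ranks).
ranks: |5|->4.5, |4|->2.5, |4|->2.5, |5|->4.5, |7|->8.5, |7|->8.5, |6|->6.5, |6|->6.5, |2|->1
Step 3: Attach original signs; sum ranks with positive sign and with negative sign.
W+ = 2.5 + 2.5 + 8.5 + 6.5 + 6.5 + 1 = 27.5
W- = 4.5 + 4.5 + 8.5 = 17.5
(Check: W+ + W- = 45 should equal n(n+1)/2 = 45.)
Step 4: Test statistic W = min(W+, W-) = 17.5.
Step 5: Ties in |d|, so use the tie-corrected normal approximation.
        E[W] = n(n+1)/4 = 9*10/4 = 22.5.
        Tie groups: |d|=4 (t=2), |d|=5 (t=2), |d|=6 (t=2), |d|=7 (t=2); sum(t^3 - t) = 24.
        Var[W] = n(n+1)(2n+1)/24 - sum(t^3-t)/48 = 1710/24 - 24/48 = 70.75.
        z = (W - E[W]) / sqrt(Var[W]) = (17.5 - 22.5) / 8.4113 = -0.5944.
        Two-sided p = 2*Phi(z) = 0.552219.
Step 6: alpha = 0.1. fail to reject H0.

W+ = 27.5, W- = 17.5, W = min = 17.5, p = 0.552219, fail to reject H0.


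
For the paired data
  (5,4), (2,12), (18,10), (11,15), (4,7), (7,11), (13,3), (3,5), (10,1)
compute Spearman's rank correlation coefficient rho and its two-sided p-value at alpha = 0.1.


Step 1: Rank x and y separately (midranks; no ties here).
rank(x): 5->4, 2->1, 18->9, 11->7, 4->3, 7->5, 13->8, 3->2, 10->6
rank(y): 4->3, 12->8, 10->6, 15->9, 7->5, 11->7, 3->2, 5->4, 1->1
Step 2: d_i = R_x(i) - R_y(i); compute d_i^2.
  (4-3)^2=1, (1-8)^2=49, (9-6)^2=9, (7-9)^2=4, (3-5)^2=4, (5-7)^2=4, (8-2)^2=36, (2-4)^2=4, (6-1)^2=25
sum(d^2) = 136.
Step 3: rho = 1 - 6*136 / (9*(9^2 - 1)) = 1 - 816/720 = -0.133333.
Step 4: Under H0, t = rho * sqrt((n-2)/(1-rho^2)) = -0.3559 ~ t(7).
Step 5: Two-sided p-value from the t-distribution with 7 df = 0.732368.
Step 6: alpha = 0.1. fail to reject H0.

rho = -0.1333, p = 0.732368, fail to reject H0 at alpha = 0.1.


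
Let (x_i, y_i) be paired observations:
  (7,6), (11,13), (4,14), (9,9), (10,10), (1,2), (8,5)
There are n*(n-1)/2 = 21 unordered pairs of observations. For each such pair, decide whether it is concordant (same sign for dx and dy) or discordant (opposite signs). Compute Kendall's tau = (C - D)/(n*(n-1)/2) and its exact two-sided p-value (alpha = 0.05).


Step 1: Enumerate the 21 unordered pairs (i,j) with i<j and classify each by sign(x_j-x_i) * sign(y_j-y_i).
  (1,2):dx=+4,dy=+7->C; (1,3):dx=-3,dy=+8->D; (1,4):dx=+2,dy=+3->C; (1,5):dx=+3,dy=+4->C
  (1,6):dx=-6,dy=-4->C; (1,7):dx=+1,dy=-1->D; (2,3):dx=-7,dy=+1->D; (2,4):dx=-2,dy=-4->C
  (2,5):dx=-1,dy=-3->C; (2,6):dx=-10,dy=-11->C; (2,7):dx=-3,dy=-8->C; (3,4):dx=+5,dy=-5->D
  (3,5):dx=+6,dy=-4->D; (3,6):dx=-3,dy=-12->C; (3,7):dx=+4,dy=-9->D; (4,5):dx=+1,dy=+1->C
  (4,6):dx=-8,dy=-7->C; (4,7):dx=-1,dy=-4->C; (5,6):dx=-9,dy=-8->C; (5,7):dx=-2,dy=-5->C
  (6,7):dx=+7,dy=+3->C
Step 2: C = 15, D = 6, total pairs = 21.
Step 3: tau = (C - D)/(n(n-1)/2) = (15 - 6)/21 = 0.428571.
Step 4: Exact two-sided p-value (enumerate n! = 5040 permutations of y under H0): p = 0.238889.
Step 5: alpha = 0.05. fail to reject H0.

tau_b = 0.4286 (C=15, D=6), p = 0.238889, fail to reject H0.


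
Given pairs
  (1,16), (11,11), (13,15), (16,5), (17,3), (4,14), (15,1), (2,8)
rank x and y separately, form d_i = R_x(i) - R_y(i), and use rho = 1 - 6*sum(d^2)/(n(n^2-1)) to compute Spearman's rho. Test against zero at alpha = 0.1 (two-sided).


Step 1: Rank x and y separately (midranks; no ties here).
rank(x): 1->1, 11->4, 13->5, 16->7, 17->8, 4->3, 15->6, 2->2
rank(y): 16->8, 11->5, 15->7, 5->3, 3->2, 14->6, 1->1, 8->4
Step 2: d_i = R_x(i) - R_y(i); compute d_i^2.
  (1-8)^2=49, (4-5)^2=1, (5-7)^2=4, (7-3)^2=16, (8-2)^2=36, (3-6)^2=9, (6-1)^2=25, (2-4)^2=4
sum(d^2) = 144.
Step 3: rho = 1 - 6*144 / (8*(8^2 - 1)) = 1 - 864/504 = -0.714286.
Step 4: Under H0, t = rho * sqrt((n-2)/(1-rho^2)) = -2.5000 ~ t(6).
Step 5: Two-sided p-value from the t-distribution with 6 df = 0.046528.
Step 6: alpha = 0.1. reject H0.

rho = -0.7143, p = 0.046528, reject H0 at alpha = 0.1.


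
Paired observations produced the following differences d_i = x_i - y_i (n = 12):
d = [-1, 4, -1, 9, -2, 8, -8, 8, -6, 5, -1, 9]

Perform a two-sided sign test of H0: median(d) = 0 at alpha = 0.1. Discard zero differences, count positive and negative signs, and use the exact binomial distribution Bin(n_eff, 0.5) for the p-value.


Step 1: Discard zero differences. Original n = 12; n_eff = number of nonzero differences = 12.
Nonzero differences (with sign): -1, +4, -1, +9, -2, +8, -8, +8, -6, +5, -1, +9
Step 2: Count signs: positive = 6, negative = 6.
Step 3: Under H0: P(positive) = 0.5, so the number of positives S ~ Bin(12, 0.5).
Step 4: Two-sided exact p-value = sum of Bin(12,0.5) probabilities at or below the observed probability = 1.000000.
Step 5: alpha = 0.1. fail to reject H0.

n_eff = 12, pos = 6, neg = 6, p = 1.000000, fail to reject H0.


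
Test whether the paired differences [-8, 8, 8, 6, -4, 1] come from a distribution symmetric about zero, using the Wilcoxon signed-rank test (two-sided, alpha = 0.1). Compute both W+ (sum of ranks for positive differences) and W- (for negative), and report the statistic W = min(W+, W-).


Step 1: Drop any zero differences (none here) and take |d_i|.
|d| = [8, 8, 8, 6, 4, 1]
Step 2: Midrank |d_i| (ties get averaged ranks).
ranks: |8|->5, |8|->5, |8|->5, |6|->3, |4|->2, |1|->1
Step 3: Attach original signs; sum ranks with positive sign and with negative sign.
W+ = 5 + 5 + 3 + 1 = 14
W- = 5 + 2 = 7
(Check: W+ + W- = 21 should equal n(n+1)/2 = 21.)
Step 4: Test statistic W = min(W+, W-) = 7.
Step 5: Ties in |d|, so use the tie-corrected normal approximation.
        E[W] = n(n+1)/4 = 6*7/4 = 10.5.
        Tie groups: |d|=8 (t=3); sum(t^3 - t) = 24.
        Var[W] = n(n+1)(2n+1)/24 - sum(t^3-t)/48 = 546/24 - 24/48 = 22.25.
        z = (W - E[W]) / sqrt(Var[W]) = (7 - 10.5) / 4.7170 = -0.7420.
        Two-sided p = 2*Phi(z) = 0.458088.
Step 6: alpha = 0.1. fail to reject H0.

W+ = 14, W- = 7, W = min = 7, p = 0.458088, fail to reject H0.


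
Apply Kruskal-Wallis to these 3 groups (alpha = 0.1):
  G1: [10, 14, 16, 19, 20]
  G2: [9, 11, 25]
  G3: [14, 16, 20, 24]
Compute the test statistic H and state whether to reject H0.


Step 1: Combine all N = 12 observations and assign midranks.
sorted (value, group, rank): (9,G2,1), (10,G1,2), (11,G2,3), (14,G1,4.5), (14,G3,4.5), (16,G1,6.5), (16,G3,6.5), (19,G1,8), (20,G1,9.5), (20,G3,9.5), (24,G3,11), (25,G2,12)
Step 2: Sum ranks within each group.
R_1 = 30.5 (n_1 = 5)
R_2 = 16 (n_2 = 3)
R_3 = 31.5 (n_3 = 4)
Step 3: H = 12/(N(N+1)) * sum(R_i^2/n_i) - 3(N+1)
     = 12/(12*13) * (30.5^2/5 + 16^2/3 + 31.5^2/4) - 3*13
     = 0.076923 * 519.446 - 39
     = 0.957372.
Step 4: Ties present; correction factor C = 1 - 18/(12^3 - 12) = 0.989510. Corrected H = 0.957372 / 0.989510 = 0.967521.
Step 5: Under H0, H ~ chi^2(2); p-value = 0.616461.
Step 6: alpha = 0.1. fail to reject H0.

H = 0.9675, df = 2, p = 0.616461, fail to reject H0.


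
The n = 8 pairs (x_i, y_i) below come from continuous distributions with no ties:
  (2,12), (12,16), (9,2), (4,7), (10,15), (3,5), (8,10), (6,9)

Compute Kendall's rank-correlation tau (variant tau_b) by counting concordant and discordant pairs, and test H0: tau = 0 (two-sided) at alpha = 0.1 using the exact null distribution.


Step 1: Enumerate the 28 unordered pairs (i,j) with i<j and classify each by sign(x_j-x_i) * sign(y_j-y_i).
  (1,2):dx=+10,dy=+4->C; (1,3):dx=+7,dy=-10->D; (1,4):dx=+2,dy=-5->D; (1,5):dx=+8,dy=+3->C
  (1,6):dx=+1,dy=-7->D; (1,7):dx=+6,dy=-2->D; (1,8):dx=+4,dy=-3->D; (2,3):dx=-3,dy=-14->C
  (2,4):dx=-8,dy=-9->C; (2,5):dx=-2,dy=-1->C; (2,6):dx=-9,dy=-11->C; (2,7):dx=-4,dy=-6->C
  (2,8):dx=-6,dy=-7->C; (3,4):dx=-5,dy=+5->D; (3,5):dx=+1,dy=+13->C; (3,6):dx=-6,dy=+3->D
  (3,7):dx=-1,dy=+8->D; (3,8):dx=-3,dy=+7->D; (4,5):dx=+6,dy=+8->C; (4,6):dx=-1,dy=-2->C
  (4,7):dx=+4,dy=+3->C; (4,8):dx=+2,dy=+2->C; (5,6):dx=-7,dy=-10->C; (5,7):dx=-2,dy=-5->C
  (5,8):dx=-4,dy=-6->C; (6,7):dx=+5,dy=+5->C; (6,8):dx=+3,dy=+4->C; (7,8):dx=-2,dy=-1->C
Step 2: C = 19, D = 9, total pairs = 28.
Step 3: tau = (C - D)/(n(n-1)/2) = (19 - 9)/28 = 0.357143.
Step 4: Exact two-sided p-value (enumerate n! = 40320 permutations of y under H0): p = 0.275099.
Step 5: alpha = 0.1. fail to reject H0.

tau_b = 0.3571 (C=19, D=9), p = 0.275099, fail to reject H0.


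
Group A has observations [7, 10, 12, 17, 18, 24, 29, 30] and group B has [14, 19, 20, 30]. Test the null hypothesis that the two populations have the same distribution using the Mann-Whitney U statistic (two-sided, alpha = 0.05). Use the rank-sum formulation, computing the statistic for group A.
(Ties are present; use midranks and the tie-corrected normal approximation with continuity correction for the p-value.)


Step 1: Combine and sort all 12 observations; assign midranks.
sorted (value, group): (7,X), (10,X), (12,X), (14,Y), (17,X), (18,X), (19,Y), (20,Y), (24,X), (29,X), (30,X), (30,Y)
ranks: 7->1, 10->2, 12->3, 14->4, 17->5, 18->6, 19->7, 20->8, 24->9, 29->10, 30->11.5, 30->11.5
Step 2: Rank sum for X: R1 = 1 + 2 + 3 + 5 + 6 + 9 + 10 + 11.5 = 47.5.
Step 3: U_X = R1 - n1(n1+1)/2 = 47.5 - 8*9/2 = 47.5 - 36 = 11.5.
       U_Y = n1*n2 - U_X = 32 - 11.5 = 20.5.
Step 4: Ties are present, so use the tie-corrected normal approximation (with continuity correction) for the p-value.
Step 5: p-value = 0.496152; compare to alpha = 0.05. fail to reject H0.

U_X = 11.5, p = 0.496152, fail to reject H0 at alpha = 0.05.


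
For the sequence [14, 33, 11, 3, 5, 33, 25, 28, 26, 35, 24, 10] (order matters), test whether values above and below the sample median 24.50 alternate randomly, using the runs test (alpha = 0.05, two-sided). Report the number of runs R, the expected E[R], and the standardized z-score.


Step 1: Compute median = 24.50; label A = above, B = below.
Labels in order: BABBBAAAAABB  (n_A = 6, n_B = 6)
Step 2: Count runs R = 5.
Step 3: Under H0 (random ordering), E[R] = 2*n_A*n_B/(n_A+n_B) + 1 = 2*6*6/12 + 1 = 7.0000.
        Var[R] = 2*n_A*n_B*(2*n_A*n_B - n_A - n_B) / ((n_A+n_B)^2 * (n_A+n_B-1)) = 4320/1584 = 2.7273.
        SD[R] = 1.6514.
Step 4: Continuity-corrected z = (R + 0.5 - E[R]) / SD[R] = (5 + 0.5 - 7.0000) / 1.6514 = -0.9083.
Step 5: Two-sided p-value via normal approximation = 2*(1 - Phi(|z|)) = 0.363722.
Step 6: alpha = 0.05. fail to reject H0.

R = 5, z = -0.9083, p = 0.363722, fail to reject H0.


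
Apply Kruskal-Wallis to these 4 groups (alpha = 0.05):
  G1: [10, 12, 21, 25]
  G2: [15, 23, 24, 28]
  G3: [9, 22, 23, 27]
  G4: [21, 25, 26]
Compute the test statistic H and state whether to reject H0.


Step 1: Combine all N = 15 observations and assign midranks.
sorted (value, group, rank): (9,G3,1), (10,G1,2), (12,G1,3), (15,G2,4), (21,G1,5.5), (21,G4,5.5), (22,G3,7), (23,G2,8.5), (23,G3,8.5), (24,G2,10), (25,G1,11.5), (25,G4,11.5), (26,G4,13), (27,G3,14), (28,G2,15)
Step 2: Sum ranks within each group.
R_1 = 22 (n_1 = 4)
R_2 = 37.5 (n_2 = 4)
R_3 = 30.5 (n_3 = 4)
R_4 = 30 (n_4 = 3)
Step 3: H = 12/(N(N+1)) * sum(R_i^2/n_i) - 3(N+1)
     = 12/(15*16) * (22^2/4 + 37.5^2/4 + 30.5^2/4 + 30^2/3) - 3*16
     = 0.050000 * 1005.12 - 48
     = 2.256250.
Step 4: Ties present; correction factor C = 1 - 18/(15^3 - 15) = 0.994643. Corrected H = 2.256250 / 0.994643 = 2.268402.
Step 5: Under H0, H ~ chi^2(3); p-value = 0.518601.
Step 6: alpha = 0.05. fail to reject H0.

H = 2.2684, df = 3, p = 0.518601, fail to reject H0.


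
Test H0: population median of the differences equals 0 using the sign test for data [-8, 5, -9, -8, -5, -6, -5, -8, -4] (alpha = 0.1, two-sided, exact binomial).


Step 1: Discard zero differences. Original n = 9; n_eff = number of nonzero differences = 9.
Nonzero differences (with sign): -8, +5, -9, -8, -5, -6, -5, -8, -4
Step 2: Count signs: positive = 1, negative = 8.
Step 3: Under H0: P(positive) = 0.5, so the number of positives S ~ Bin(9, 0.5).
Step 4: Two-sided exact p-value = sum of Bin(9,0.5) probabilities at or below the observed probability = 0.039062.
Step 5: alpha = 0.1. reject H0.

n_eff = 9, pos = 1, neg = 8, p = 0.039062, reject H0.


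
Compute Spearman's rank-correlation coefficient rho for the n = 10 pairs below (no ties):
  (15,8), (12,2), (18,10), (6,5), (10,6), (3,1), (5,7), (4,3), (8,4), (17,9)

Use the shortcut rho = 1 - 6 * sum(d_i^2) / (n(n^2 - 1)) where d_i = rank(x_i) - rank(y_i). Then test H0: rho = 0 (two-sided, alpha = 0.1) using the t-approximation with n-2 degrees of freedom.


Step 1: Rank x and y separately (midranks; no ties here).
rank(x): 15->8, 12->7, 18->10, 6->4, 10->6, 3->1, 5->3, 4->2, 8->5, 17->9
rank(y): 8->8, 2->2, 10->10, 5->5, 6->6, 1->1, 7->7, 3->3, 4->4, 9->9
Step 2: d_i = R_x(i) - R_y(i); compute d_i^2.
  (8-8)^2=0, (7-2)^2=25, (10-10)^2=0, (4-5)^2=1, (6-6)^2=0, (1-1)^2=0, (3-7)^2=16, (2-3)^2=1, (5-4)^2=1, (9-9)^2=0
sum(d^2) = 44.
Step 3: rho = 1 - 6*44 / (10*(10^2 - 1)) = 1 - 264/990 = 0.733333.
Step 4: Under H0, t = rho * sqrt((n-2)/(1-rho^2)) = 3.0509 ~ t(8).
Step 5: Two-sided p-value from the t-distribution with 8 df = 0.015801.
Step 6: alpha = 0.1. reject H0.

rho = 0.7333, p = 0.015801, reject H0 at alpha = 0.1.


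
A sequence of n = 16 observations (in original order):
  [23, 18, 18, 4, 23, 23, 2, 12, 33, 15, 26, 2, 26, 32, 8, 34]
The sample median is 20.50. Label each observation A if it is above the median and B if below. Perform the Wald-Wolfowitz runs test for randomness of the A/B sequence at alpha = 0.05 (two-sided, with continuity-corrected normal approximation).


Step 1: Compute median = 20.50; label A = above, B = below.
Labels in order: ABBBAABBABABAABA  (n_A = 8, n_B = 8)
Step 2: Count runs R = 11.
Step 3: Under H0 (random ordering), E[R] = 2*n_A*n_B/(n_A+n_B) + 1 = 2*8*8/16 + 1 = 9.0000.
        Var[R] = 2*n_A*n_B*(2*n_A*n_B - n_A - n_B) / ((n_A+n_B)^2 * (n_A+n_B-1)) = 14336/3840 = 3.7333.
        SD[R] = 1.9322.
Step 4: Continuity-corrected z = (R - 0.5 - E[R]) / SD[R] = (11 - 0.5 - 9.0000) / 1.9322 = 0.7763.
Step 5: Two-sided p-value via normal approximation = 2*(1 - Phi(|z|)) = 0.437558.
Step 6: alpha = 0.05. fail to reject H0.

R = 11, z = 0.7763, p = 0.437558, fail to reject H0.


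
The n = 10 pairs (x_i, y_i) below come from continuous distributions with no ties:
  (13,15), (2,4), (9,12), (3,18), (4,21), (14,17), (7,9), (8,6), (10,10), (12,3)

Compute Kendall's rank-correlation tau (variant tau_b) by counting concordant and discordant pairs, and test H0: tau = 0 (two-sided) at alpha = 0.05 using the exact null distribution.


Step 1: Enumerate the 45 unordered pairs (i,j) with i<j and classify each by sign(x_j-x_i) * sign(y_j-y_i).
  (1,2):dx=-11,dy=-11->C; (1,3):dx=-4,dy=-3->C; (1,4):dx=-10,dy=+3->D; (1,5):dx=-9,dy=+6->D
  (1,6):dx=+1,dy=+2->C; (1,7):dx=-6,dy=-6->C; (1,8):dx=-5,dy=-9->C; (1,9):dx=-3,dy=-5->C
  (1,10):dx=-1,dy=-12->C; (2,3):dx=+7,dy=+8->C; (2,4):dx=+1,dy=+14->C; (2,5):dx=+2,dy=+17->C
  (2,6):dx=+12,dy=+13->C; (2,7):dx=+5,dy=+5->C; (2,8):dx=+6,dy=+2->C; (2,9):dx=+8,dy=+6->C
  (2,10):dx=+10,dy=-1->D; (3,4):dx=-6,dy=+6->D; (3,5):dx=-5,dy=+9->D; (3,6):dx=+5,dy=+5->C
  (3,7):dx=-2,dy=-3->C; (3,8):dx=-1,dy=-6->C; (3,9):dx=+1,dy=-2->D; (3,10):dx=+3,dy=-9->D
  (4,5):dx=+1,dy=+3->C; (4,6):dx=+11,dy=-1->D; (4,7):dx=+4,dy=-9->D; (4,8):dx=+5,dy=-12->D
  (4,9):dx=+7,dy=-8->D; (4,10):dx=+9,dy=-15->D; (5,6):dx=+10,dy=-4->D; (5,7):dx=+3,dy=-12->D
  (5,8):dx=+4,dy=-15->D; (5,9):dx=+6,dy=-11->D; (5,10):dx=+8,dy=-18->D; (6,7):dx=-7,dy=-8->C
  (6,8):dx=-6,dy=-11->C; (6,9):dx=-4,dy=-7->C; (6,10):dx=-2,dy=-14->C; (7,8):dx=+1,dy=-3->D
  (7,9):dx=+3,dy=+1->C; (7,10):dx=+5,dy=-6->D; (8,9):dx=+2,dy=+4->C; (8,10):dx=+4,dy=-3->D
  (9,10):dx=+2,dy=-7->D
Step 2: C = 24, D = 21, total pairs = 45.
Step 3: tau = (C - D)/(n(n-1)/2) = (24 - 21)/45 = 0.066667.
Step 4: Exact two-sided p-value (enumerate n! = 3628800 permutations of y under H0): p = 0.861801.
Step 5: alpha = 0.05. fail to reject H0.

tau_b = 0.0667 (C=24, D=21), p = 0.861801, fail to reject H0.


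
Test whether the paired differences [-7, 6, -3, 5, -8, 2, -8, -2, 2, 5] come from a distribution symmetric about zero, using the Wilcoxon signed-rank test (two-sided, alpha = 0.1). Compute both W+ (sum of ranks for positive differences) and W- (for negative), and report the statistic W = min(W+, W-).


Step 1: Drop any zero differences (none here) and take |d_i|.
|d| = [7, 6, 3, 5, 8, 2, 8, 2, 2, 5]
Step 2: Midrank |d_i| (ties get averaged ranks).
ranks: |7|->8, |6|->7, |3|->4, |5|->5.5, |8|->9.5, |2|->2, |8|->9.5, |2|->2, |2|->2, |5|->5.5
Step 3: Attach original signs; sum ranks with positive sign and with negative sign.
W+ = 7 + 5.5 + 2 + 2 + 5.5 = 22
W- = 8 + 4 + 9.5 + 9.5 + 2 = 33
(Check: W+ + W- = 55 should equal n(n+1)/2 = 55.)
Step 4: Test statistic W = min(W+, W-) = 22.
Step 5: Ties in |d|, so use the tie-corrected normal approximation.
        E[W] = n(n+1)/4 = 10*11/4 = 27.5.
        Tie groups: |d|=2 (t=3), |d|=5 (t=2), |d|=8 (t=2); sum(t^3 - t) = 36.
        Var[W] = n(n+1)(2n+1)/24 - sum(t^3-t)/48 = 2310/24 - 36/48 = 95.5.
        z = (W - E[W]) / sqrt(Var[W]) = (22 - 27.5) / 9.7724 = -0.5628.
        Two-sided p = 2*Phi(z) = 0.573565.
Step 6: alpha = 0.1. fail to reject H0.

W+ = 22, W- = 33, W = min = 22, p = 0.573565, fail to reject H0.


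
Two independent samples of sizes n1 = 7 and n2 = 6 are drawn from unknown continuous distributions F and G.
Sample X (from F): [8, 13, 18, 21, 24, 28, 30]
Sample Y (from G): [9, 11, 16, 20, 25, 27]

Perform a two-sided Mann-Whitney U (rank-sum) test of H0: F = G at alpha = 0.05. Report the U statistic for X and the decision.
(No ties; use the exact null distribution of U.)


Step 1: Combine and sort all 13 observations; assign midranks.
sorted (value, group): (8,X), (9,Y), (11,Y), (13,X), (16,Y), (18,X), (20,Y), (21,X), (24,X), (25,Y), (27,Y), (28,X), (30,X)
ranks: 8->1, 9->2, 11->3, 13->4, 16->5, 18->6, 20->7, 21->8, 24->9, 25->10, 27->11, 28->12, 30->13
Step 2: Rank sum for X: R1 = 1 + 4 + 6 + 8 + 9 + 12 + 13 = 53.
Step 3: U_X = R1 - n1(n1+1)/2 = 53 - 7*8/2 = 53 - 28 = 25.
       U_Y = n1*n2 - U_X = 42 - 25 = 17.
Step 4: No ties, so the exact null distribution of U (based on enumerating the C(13,7) = 1716 equally likely rank assignments) gives the two-sided p-value.
Step 5: p-value = 0.628205; compare to alpha = 0.05. fail to reject H0.

U_X = 25, p = 0.628205, fail to reject H0 at alpha = 0.05.
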